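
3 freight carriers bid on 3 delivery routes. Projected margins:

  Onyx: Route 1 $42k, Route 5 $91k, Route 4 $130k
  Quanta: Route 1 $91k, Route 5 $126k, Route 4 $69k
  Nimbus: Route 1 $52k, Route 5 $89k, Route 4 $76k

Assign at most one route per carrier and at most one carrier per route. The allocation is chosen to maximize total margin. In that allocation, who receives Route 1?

Quanta receives Route 1.

Optimal: Onyx→Route 4 ($130k), Quanta→Route 1 ($91k), Nimbus→Route 5 ($89k) — total 130+91+89 = $310k.
Next-best assignment: Onyx→Route 4, Quanta→Route 5, Nimbus→Route 1 = $308k.
Swapping Quanta↔Onyx (Quanta→Route 4 $69k, Onyx→Route 1 $42k) loses 110.
Quanta's own top route is Route 5 ($126k), but forcing Quanta→Route 5 and reassigning the rest optimally gives only $308k — worse by 2.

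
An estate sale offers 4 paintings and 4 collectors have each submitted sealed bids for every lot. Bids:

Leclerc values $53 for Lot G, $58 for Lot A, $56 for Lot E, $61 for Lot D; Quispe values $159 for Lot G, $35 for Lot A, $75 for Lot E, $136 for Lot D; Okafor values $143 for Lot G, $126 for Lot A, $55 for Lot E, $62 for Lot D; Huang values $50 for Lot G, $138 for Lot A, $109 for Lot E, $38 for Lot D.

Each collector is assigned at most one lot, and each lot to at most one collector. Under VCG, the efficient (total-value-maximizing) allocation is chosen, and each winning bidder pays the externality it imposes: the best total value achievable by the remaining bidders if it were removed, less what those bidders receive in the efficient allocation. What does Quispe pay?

Efficient allocation: Leclerc→Lot E ($56), Quispe→Lot D ($136), Okafor→Lot G ($143), Huang→Lot A ($138); total welfare W = $473.
Quispe receives Lot D at value $136, so the others get W − 136 = $337.
Without Quispe: best allocation of the remaining 3 bidders over all 4 lots is Leclerc→Lot D ($61), Okafor→Lot G ($143), Huang→Lot A ($138), total $342.
VCG payment = (others' best without Quispe) − (others' welfare with Quispe) = 342 − 337 = $5.

Quispe pays $5.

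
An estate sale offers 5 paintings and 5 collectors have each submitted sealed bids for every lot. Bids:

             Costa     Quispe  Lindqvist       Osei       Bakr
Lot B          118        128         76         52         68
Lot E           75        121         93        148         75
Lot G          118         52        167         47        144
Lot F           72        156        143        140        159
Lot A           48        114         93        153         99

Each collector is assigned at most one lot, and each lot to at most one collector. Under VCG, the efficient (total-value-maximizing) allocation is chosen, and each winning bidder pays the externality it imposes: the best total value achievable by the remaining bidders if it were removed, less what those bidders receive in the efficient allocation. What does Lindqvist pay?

Lindqvist pays $20.

Efficient allocation: Costa→Lot B ($118), Quispe→Lot E ($121), Lindqvist→Lot G ($167), Osei→Lot A ($153), Bakr→Lot F ($159); total welfare W = $718.
Lindqvist receives Lot G at value $167, so the others get W − 167 = $551.
Without Lindqvist: best allocation of the remaining 4 bidders over all 5 lots is Costa→Lot B ($118), Quispe→Lot F ($156), Osei→Lot A ($153), Bakr→Lot G ($144), total $571.
VCG payment = (others' best without Lindqvist) − (others' welfare with Lindqvist) = 571 − 551 = $20.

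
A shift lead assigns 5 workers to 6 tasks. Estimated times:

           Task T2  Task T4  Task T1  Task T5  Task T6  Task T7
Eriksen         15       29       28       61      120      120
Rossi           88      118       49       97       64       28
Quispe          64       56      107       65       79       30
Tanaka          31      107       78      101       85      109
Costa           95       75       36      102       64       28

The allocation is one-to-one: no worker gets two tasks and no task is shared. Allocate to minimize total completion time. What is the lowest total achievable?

Minimum total: 189 min

Optimal: Eriksen→Task T4 (29 min), Rossi→Task T7 (28 min), Quispe→Task T5 (65 min), Tanaka→Task T2 (31 min), Costa→Task T1 (36 min) — total 29+28+65+31+36 = 189 min.
Swapping Costa↔Eriksen (Costa→Task T4 75 min, Eriksen→Task T1 28 min) adds 38.
Every other assignment is strictly worse.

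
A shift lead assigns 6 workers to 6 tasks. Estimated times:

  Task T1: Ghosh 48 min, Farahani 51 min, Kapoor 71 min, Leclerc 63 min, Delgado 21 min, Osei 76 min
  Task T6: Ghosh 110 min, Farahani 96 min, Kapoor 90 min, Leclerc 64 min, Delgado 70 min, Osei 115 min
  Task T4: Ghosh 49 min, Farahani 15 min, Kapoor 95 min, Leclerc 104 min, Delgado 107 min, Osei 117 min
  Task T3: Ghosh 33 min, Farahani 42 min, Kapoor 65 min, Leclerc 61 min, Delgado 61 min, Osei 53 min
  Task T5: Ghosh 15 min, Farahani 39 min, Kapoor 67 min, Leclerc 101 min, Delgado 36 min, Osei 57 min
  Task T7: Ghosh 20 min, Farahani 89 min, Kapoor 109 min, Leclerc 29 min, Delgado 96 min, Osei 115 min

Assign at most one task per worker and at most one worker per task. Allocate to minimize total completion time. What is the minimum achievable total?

Optimal: Ghosh→Task T5 (15 min), Farahani→Task T4 (15 min), Kapoor→Task T6 (90 min), Leclerc→Task T7 (29 min), Delgado→Task T1 (21 min), Osei→Task T3 (53 min) — total 15+15+90+29+21+53 = 223 min.
Row-greedy (each worker in turn takes its cheapest remaining task) gives 260 min, worse by 37.
Next-best assignment: Ghosh→Task T7, Farahani→Task T4, Kapoor→Task T5, Leclerc→Task T6, Delgado→Task T1, Osei→Task T3 = 240 min.

Minimum total: 223 min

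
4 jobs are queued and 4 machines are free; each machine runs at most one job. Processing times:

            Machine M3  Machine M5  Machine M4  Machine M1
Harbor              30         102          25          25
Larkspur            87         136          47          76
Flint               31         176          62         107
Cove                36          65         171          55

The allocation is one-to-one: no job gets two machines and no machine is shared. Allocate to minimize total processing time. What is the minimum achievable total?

Min total: 168 min

This is a one-to-one assignment (minimum-cost bipartite matching).
Optimal: Harbor→Machine M1 (25 min), Larkspur→Machine M4 (47 min), Flint→Machine M3 (31 min), Cove→Machine M5 (65 min) — total 25+47+31+65 = 168 min.
Column-greedy (each machine in turn goes to its cheapest remaining job) gives 249 min, worse by 81.
Next-best assignment: Harbor→Machine M4, Larkspur→Machine M1, Flint→Machine M3, Cove→Machine M5 = 197 min.
Swapping Larkspur↔Cove (Larkspur→Machine M5 136 min, Cove→Machine M4 171 min) adds 195.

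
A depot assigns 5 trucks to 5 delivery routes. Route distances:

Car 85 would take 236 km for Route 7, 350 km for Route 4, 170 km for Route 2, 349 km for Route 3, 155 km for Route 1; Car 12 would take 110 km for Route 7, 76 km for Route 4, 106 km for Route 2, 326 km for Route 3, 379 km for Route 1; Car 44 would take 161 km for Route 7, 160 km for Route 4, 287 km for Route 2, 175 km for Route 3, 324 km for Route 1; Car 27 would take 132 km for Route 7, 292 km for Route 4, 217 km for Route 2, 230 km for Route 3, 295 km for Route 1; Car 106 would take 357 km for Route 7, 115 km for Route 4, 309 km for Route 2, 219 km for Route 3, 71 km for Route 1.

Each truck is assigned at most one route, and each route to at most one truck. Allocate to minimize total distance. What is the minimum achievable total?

Minimum total: 624 km

Optimal: Car 85→Route 2 (170 km), Car 12→Route 4 (76 km), Car 44→Route 3 (175 km), Car 27→Route 7 (132 km), Car 106→Route 1 (71 km) — total 170+76+175+132+71 = 624 km.
Row-greedy (each truck in turn takes its cheapest remaining route) gives 828 km, worse by 204.
Every other assignment is strictly worse.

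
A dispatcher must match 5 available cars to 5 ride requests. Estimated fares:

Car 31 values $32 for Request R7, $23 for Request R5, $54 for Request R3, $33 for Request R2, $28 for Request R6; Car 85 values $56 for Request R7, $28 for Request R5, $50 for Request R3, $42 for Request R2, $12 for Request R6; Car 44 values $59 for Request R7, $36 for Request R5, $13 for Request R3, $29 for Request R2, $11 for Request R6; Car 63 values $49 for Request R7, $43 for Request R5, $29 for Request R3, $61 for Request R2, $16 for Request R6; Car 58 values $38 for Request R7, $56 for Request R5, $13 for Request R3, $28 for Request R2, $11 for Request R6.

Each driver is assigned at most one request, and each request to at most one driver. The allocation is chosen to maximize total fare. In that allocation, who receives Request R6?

Car 31 receives Request R6.

Optimal: Car 31→Request R6 ($28), Car 85→Request R3 ($50), Car 44→Request R7 ($59), Car 63→Request R2 ($61), Car 58→Request R5 ($56) — total 28+50+59+61+56 = $254.
Column-greedy (each request in turn goes to its best remaining driver) gives $242, worse by 12.
Swapping Car 31↔Car 63 (Car 31→Request R2 $33, Car 63→Request R6 $16) loses 40.
Car 31's own top request is Request R3 ($54), but forcing Car 31→Request R3 and reassigning the rest optimally gives only $242 — worse by 12.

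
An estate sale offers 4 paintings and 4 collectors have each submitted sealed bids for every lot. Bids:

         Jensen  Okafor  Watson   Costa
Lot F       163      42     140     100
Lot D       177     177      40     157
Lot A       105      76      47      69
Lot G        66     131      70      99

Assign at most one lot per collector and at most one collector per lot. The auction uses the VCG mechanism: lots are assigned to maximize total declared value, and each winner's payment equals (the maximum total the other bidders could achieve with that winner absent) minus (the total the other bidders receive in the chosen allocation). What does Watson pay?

Efficient allocation: Jensen→Lot A ($105), Okafor→Lot G ($131), Watson→Lot F ($140), Costa→Lot D ($157); total welfare W = $533.
Watson receives Lot F at value $140, so the others get W − 140 = $393.
Without Watson: best allocation of the remaining 3 bidders over all 4 lots is Jensen→Lot F ($163), Okafor→Lot G ($131), Costa→Lot D ($157), total $451.
VCG payment = (others' best without Watson) − (others' welfare with Watson) = 451 − 393 = $58.

Watson pays $58.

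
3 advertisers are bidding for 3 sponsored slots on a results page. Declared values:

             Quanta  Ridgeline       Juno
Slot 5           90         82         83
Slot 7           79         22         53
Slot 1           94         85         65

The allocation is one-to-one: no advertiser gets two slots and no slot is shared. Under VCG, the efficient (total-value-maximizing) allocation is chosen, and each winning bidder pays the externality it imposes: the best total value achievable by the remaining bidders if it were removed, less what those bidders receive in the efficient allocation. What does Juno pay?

Efficient allocation: Quanta→Slot 7 ($79), Ridgeline→Slot 1 ($85), Juno→Slot 5 ($83); total welfare W = $247.
Juno receives Slot 5 at value $83, so the others get W − 83 = $164.
Without Juno: best allocation of the remaining 2 bidders over all 3 slots is Quanta→Slot 1 ($94), Ridgeline→Slot 5 ($82), total $176.
VCG payment = (others' best without Juno) − (others' welfare with Juno) = 176 − 164 = $12.

Juno pays $12.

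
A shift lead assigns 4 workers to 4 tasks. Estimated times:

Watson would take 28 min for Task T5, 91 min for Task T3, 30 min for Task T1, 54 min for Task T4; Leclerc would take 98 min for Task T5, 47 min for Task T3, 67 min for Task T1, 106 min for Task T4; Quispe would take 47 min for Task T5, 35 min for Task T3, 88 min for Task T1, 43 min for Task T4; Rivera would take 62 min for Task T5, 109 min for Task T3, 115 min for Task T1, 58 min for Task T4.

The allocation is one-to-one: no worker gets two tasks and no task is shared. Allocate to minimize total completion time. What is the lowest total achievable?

Optimal: Watson→Task T1 (30 min), Leclerc→Task T3 (47 min), Quispe→Task T5 (47 min), Rivera→Task T4 (58 min) — total 30+47+47+58 = 182 min.
Min-entry greedy (repeatedly take the single cheapest remaining cell) gives 188 min, worse by 6.

Minimum total: 182 min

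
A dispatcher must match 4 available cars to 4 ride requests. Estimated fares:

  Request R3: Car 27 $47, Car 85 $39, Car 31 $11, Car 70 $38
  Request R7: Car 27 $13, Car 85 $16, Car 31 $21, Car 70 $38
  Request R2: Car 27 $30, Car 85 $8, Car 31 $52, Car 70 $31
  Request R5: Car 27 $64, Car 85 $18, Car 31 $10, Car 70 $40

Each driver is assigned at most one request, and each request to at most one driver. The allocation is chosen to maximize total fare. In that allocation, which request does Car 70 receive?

Car 70 receives Request R7.

Optimal: Car 27→Request R5 ($64), Car 85→Request R3 ($39), Car 31→Request R2 ($52), Car 70→Request R7 ($38) — total 64+39+52+38 = $193.
Column-greedy (each request in turn goes to its best remaining driver) gives $155, worse by 38.
Every other assignment is strictly worse.
Car 70's own top request is Request R5 ($40), but forcing Car 70→Request R5 and reassigning the rest optimally gives only $155 — worse by 38.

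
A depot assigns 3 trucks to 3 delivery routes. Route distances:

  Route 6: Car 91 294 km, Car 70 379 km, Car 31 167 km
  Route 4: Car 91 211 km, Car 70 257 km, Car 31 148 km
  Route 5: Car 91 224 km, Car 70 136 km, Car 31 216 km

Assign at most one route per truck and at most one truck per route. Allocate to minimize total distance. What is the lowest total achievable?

This is the linear assignment problem.
Optimal: Car 91→Route 4 (211 km), Car 70→Route 5 (136 km), Car 31→Route 6 (167 km) — total 211+136+167 = 514 km.
Min-entry greedy (repeatedly take the single cheapest remaining cell) gives 578 km, worse by 64.
Next-best assignment: Car 91→Route 6, Car 70→Route 5, Car 31→Route 4 = 578 km.

Min total: 514 km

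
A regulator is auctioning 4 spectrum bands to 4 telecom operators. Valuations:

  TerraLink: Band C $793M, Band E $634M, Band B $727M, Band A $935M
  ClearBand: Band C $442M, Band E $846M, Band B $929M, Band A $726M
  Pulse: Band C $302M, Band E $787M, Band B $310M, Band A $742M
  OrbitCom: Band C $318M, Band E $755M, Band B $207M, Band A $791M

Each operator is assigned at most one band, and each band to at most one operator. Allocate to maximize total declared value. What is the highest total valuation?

Maximum total: $3300M

Optimal: TerraLink→Band C ($793M), ClearBand→Band B ($929M), Pulse→Band E ($787M), OrbitCom→Band A ($791M) — total 793+929+787+791 = $3300M.
Max-entry greedy (repeatedly take the single best remaining cell) gives $2969M, worse by 331.
Next-best assignment: TerraLink→Band C, ClearBand→Band B, Pulse→Band A, OrbitCom→Band E = $3219M.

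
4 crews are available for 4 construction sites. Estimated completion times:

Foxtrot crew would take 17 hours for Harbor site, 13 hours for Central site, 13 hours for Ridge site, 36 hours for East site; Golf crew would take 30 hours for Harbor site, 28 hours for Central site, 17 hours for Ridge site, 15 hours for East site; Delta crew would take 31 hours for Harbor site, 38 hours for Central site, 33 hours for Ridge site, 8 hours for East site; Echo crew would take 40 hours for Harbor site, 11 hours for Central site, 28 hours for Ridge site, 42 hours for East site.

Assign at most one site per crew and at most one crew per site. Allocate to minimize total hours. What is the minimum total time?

This is a one-to-one assignment (minimum-cost bipartite matching).
Optimal: Foxtrot crew→Harbor site (17 hours), Golf crew→Ridge site (17 hours), Delta crew→East site (8 hours), Echo crew→Central site (11 hours) — total 17+17+8+11 = 53 hours.
Min-entry greedy (repeatedly take the single cheapest remaining cell) gives 62 hours, worse by 9.
Next-best assignment: Foxtrot crew→Ridge site, Golf crew→Harbor site, Delta crew→East site, Echo crew→Central site = 62 hours.
Every other assignment is strictly worse.

Min total: 53 hours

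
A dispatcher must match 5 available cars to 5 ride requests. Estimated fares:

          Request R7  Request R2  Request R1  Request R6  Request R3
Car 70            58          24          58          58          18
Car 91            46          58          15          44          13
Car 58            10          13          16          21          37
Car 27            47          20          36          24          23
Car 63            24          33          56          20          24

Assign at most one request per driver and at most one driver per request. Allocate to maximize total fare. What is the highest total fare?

Maximum total: $256

Optimal: Car 70→Request R6 ($58), Car 91→Request R2 ($58), Car 58→Request R3 ($37), Car 27→Request R7 ($47), Car 63→Request R1 ($56) — total 58+58+37+47+56 = $256.
Column-greedy (each request in turn goes to its best remaining driver) gives $233, worse by 23.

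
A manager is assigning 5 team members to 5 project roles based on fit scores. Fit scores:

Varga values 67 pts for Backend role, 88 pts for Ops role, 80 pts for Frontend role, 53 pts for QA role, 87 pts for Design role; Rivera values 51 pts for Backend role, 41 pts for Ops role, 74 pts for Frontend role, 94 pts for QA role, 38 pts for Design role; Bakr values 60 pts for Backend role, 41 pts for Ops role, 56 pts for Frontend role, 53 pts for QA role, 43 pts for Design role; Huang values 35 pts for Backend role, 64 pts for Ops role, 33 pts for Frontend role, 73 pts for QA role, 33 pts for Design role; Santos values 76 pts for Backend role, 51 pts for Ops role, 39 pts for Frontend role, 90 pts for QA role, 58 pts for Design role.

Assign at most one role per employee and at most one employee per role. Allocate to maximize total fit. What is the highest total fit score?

This is the linear assignment problem.
Optimal: Varga→Design role (87 pts), Rivera→QA role (94 pts), Bakr→Frontend role (56 pts), Huang→Ops role (64 pts), Santos→Backend role (76 pts) — total 87+94+56+64+76 = 377 pts.
Max-entry greedy (repeatedly take the single best remaining cell) gives 347 pts, worse by 30.
Next-best assignment: Varga→Design role, Rivera→Frontend role, Bakr→Backend role, Huang→Ops role, Santos→QA role = 375 pts.

Maximum total: 377 pts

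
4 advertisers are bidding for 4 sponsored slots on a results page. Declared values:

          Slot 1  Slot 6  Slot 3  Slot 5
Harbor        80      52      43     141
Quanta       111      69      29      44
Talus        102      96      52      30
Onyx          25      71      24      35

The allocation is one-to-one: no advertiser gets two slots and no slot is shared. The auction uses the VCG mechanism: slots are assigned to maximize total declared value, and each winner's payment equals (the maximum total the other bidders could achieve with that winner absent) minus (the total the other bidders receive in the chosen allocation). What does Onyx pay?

Efficient allocation: Harbor→Slot 5 ($141), Quanta→Slot 1 ($111), Talus→Slot 3 ($52), Onyx→Slot 6 ($71); total welfare W = $375.
Onyx receives Slot 6 at value $71, so the others get W − 71 = $304.
Without Onyx: best allocation of the remaining 3 bidders over all 4 slots is Harbor→Slot 5 ($141), Quanta→Slot 1 ($111), Talus→Slot 6 ($96), total $348.
VCG payment = (others' best without Onyx) − (others' welfare with Onyx) = 348 − 304 = $44.

Onyx pays $44.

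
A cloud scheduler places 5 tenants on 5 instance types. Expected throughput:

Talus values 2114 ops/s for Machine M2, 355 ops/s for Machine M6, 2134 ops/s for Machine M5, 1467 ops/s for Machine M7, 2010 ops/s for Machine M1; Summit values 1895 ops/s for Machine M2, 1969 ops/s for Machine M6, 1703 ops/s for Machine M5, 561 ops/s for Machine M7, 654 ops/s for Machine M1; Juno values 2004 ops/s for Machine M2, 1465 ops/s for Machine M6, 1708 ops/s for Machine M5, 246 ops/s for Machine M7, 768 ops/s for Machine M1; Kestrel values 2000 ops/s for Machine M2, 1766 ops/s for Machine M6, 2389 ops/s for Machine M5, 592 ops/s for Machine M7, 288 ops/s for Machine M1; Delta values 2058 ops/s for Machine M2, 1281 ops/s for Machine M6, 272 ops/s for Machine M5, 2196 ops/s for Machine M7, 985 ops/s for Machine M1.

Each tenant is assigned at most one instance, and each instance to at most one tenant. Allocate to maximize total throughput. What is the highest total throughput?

This is a one-to-one assignment (maximum-weight bipartite matching).
Optimal: Talus→Machine M1 (2010 ops/s), Summit→Machine M6 (1969 ops/s), Juno→Machine M2 (2004 ops/s), Kestrel→Machine M5 (2389 ops/s), Delta→Machine M7 (2196 ops/s) — total 2010+1969+2004+2389+2196 = 10568 ops/s.
Row-greedy (each tenant in turn takes its best remaining instance) gives 7684 ops/s, worse by 2884.
No other one-to-one assignment exceeds 10568 ops/s.

Maximum total: 10568 ops/s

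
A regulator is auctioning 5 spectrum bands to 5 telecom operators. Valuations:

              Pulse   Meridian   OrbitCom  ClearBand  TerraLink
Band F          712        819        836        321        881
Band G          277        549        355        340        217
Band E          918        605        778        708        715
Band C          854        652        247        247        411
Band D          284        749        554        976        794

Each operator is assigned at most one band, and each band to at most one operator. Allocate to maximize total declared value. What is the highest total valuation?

Optimal: Pulse→Band C ($854M), Meridian→Band G ($549M), OrbitCom→Band E ($778M), ClearBand→Band D ($976M), TerraLink→Band F ($881M) — total 854+549+778+976+881 = $4038M.
Row-greedy (each operator in turn takes its best remaining band) gives $3042M, worse by 996.

Maximum total: $4038M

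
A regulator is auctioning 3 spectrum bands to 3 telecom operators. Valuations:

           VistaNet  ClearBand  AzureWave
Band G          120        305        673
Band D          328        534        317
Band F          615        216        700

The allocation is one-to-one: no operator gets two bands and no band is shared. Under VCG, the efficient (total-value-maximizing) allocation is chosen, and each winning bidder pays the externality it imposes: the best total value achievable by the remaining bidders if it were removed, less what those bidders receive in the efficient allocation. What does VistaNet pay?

VistaNet pays $27M.

Efficient allocation: VistaNet→Band F ($615M), ClearBand→Band D ($534M), AzureWave→Band G ($673M); total welfare W = $1822M.
VistaNet receives Band F at value $615M, so the others get W − 615 = $1207M.
Without VistaNet: best allocation of the remaining 2 bidders over all 3 bands is ClearBand→Band D ($534M), AzureWave→Band F ($700M), total $1234M.
VCG payment = (others' best without VistaNet) − (others' welfare with VistaNet) = 1234 − 1207 = $27M.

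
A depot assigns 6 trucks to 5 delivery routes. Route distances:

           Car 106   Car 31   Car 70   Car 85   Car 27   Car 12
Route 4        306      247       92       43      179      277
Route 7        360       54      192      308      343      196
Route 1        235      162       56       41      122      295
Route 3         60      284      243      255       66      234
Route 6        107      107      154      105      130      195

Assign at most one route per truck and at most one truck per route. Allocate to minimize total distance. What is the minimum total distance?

Minimum total: 326 km

Optimal: Car 85→Route 4 (43 km), Car 31→Route 7 (54 km), Car 70→Route 1 (56 km), Car 27→Route 3 (66 km), Car 106→Route 6 (107 km) — total 43+54+56+66+107 = 326 km.
Column-greedy (each route in turn goes to its cheapest remaining truck) gives 343 km, worse by 17.
No other one-to-one assignment undercuts 326 km.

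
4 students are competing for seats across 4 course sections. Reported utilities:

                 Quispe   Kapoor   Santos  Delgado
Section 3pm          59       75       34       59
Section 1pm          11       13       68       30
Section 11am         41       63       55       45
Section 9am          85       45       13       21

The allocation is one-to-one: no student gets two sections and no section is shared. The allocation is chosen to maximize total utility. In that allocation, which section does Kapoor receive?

Kapoor receives Section 11am.

Treat this as an assignment problem: match each student to one section.
Optimal: Quispe→Section 9am (85 points), Kapoor→Section 11am (63 points), Santos→Section 1pm (68 points), Delgado→Section 3pm (59 points) — total 85+63+68+59 = 275 points.
Max-entry greedy (repeatedly take the single best remaining cell) gives 273 points, worse by 2.
Every other assignment is strictly worse.
Kapoor's own top section is Section 3pm (75 points), but forcing Kapoor→Section 3pm and reassigning the rest optimally gives only 273 points — worse by 2.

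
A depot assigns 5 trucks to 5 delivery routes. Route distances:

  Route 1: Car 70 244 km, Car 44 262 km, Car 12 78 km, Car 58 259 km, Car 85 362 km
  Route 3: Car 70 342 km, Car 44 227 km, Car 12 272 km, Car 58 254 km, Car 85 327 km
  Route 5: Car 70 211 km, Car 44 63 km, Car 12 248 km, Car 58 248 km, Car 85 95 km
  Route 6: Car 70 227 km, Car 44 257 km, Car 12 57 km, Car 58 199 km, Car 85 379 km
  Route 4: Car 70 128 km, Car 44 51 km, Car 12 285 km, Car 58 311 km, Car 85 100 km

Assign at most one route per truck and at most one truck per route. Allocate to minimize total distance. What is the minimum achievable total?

Min total: 701 km

Optimal: Car 70→Route 1 (244 km), Car 44→Route 4 (51 km), Car 12→Route 6 (57 km), Car 58→Route 3 (254 km), Car 85→Route 5 (95 km) — total 244+51+57+254+95 = 701 km.
Row-greedy (each truck in turn takes its cheapest remaining route) gives 864 km, worse by 163.
Swapping Car 12↔Car 70 (Car 12→Route 1 78 km, Car 70→Route 6 227 km) adds 4.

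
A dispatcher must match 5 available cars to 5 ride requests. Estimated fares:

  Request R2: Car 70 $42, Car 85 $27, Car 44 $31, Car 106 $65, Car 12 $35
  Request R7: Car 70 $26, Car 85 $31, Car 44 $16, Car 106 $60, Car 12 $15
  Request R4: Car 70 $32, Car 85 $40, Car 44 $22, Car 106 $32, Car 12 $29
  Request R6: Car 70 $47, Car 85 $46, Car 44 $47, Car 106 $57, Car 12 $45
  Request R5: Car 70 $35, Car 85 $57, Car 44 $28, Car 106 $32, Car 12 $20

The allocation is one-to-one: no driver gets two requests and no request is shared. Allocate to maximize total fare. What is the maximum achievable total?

Optimal: Car 70→Request R2 ($42), Car 85→Request R5 ($57), Car 44→Request R6 ($47), Car 106→Request R7 ($60), Car 12→Request R4 ($29) — total 42+57+47+60+29 = $235.
Column-greedy (each request in turn goes to its best remaining driver) gives $195, worse by 40.
Swapping Car 106↔Car 44 (Car 106→Request R6 $57, Car 44→Request R7 $16) loses 34.
Checked against all permutations: $235 is optimal.

Maximum total: $235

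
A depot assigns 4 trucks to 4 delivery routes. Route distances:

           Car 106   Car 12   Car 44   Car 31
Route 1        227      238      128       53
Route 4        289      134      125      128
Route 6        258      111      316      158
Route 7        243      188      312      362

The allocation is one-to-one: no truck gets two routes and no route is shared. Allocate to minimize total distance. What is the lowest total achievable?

This is a one-to-one assignment (minimum-cost bipartite matching).
Optimal: Car 106→Route 7 (243 km), Car 12→Route 6 (111 km), Car 44→Route 4 (125 km), Car 31→Route 1 (53 km) — total 243+111+125+53 = 532 km.
Row-greedy (each truck in turn takes its cheapest remaining route) gives 825 km, worse by 293.
No other one-to-one assignment undercuts 532 km.

Minimum total: 532 km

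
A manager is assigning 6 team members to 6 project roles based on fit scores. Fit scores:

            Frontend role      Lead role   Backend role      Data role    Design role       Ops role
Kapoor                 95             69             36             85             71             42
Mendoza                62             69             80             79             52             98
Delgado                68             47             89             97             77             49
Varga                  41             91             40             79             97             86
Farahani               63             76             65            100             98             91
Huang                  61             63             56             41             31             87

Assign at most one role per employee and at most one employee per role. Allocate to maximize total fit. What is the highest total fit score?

Treat this as an assignment problem: match each employee to one role.
Optimal: Kapoor→Frontend role (95 pts), Mendoza→Backend role (80 pts), Delgado→Data role (97 pts), Varga→Lead role (91 pts), Farahani→Design role (98 pts), Huang→Ops role (87 pts) — total 95+80+97+91+98+87 = 548 pts.

Max total: 548 pts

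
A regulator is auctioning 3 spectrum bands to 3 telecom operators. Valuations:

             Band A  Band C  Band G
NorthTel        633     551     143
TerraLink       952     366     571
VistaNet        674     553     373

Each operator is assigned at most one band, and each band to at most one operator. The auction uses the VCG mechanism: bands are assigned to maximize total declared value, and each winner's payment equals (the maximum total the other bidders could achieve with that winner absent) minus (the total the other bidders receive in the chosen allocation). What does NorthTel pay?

Efficient allocation: NorthTel→Band C ($551M), TerraLink→Band A ($952M), VistaNet→Band G ($373M); total welfare W = $1876M.
NorthTel receives Band C at value $551M, so the others get W − 551 = $1325M.
Without NorthTel: best allocation of the remaining 2 bidders over all 3 bands is TerraLink→Band A ($952M), VistaNet→Band C ($553M), total $1505M.
VCG payment = (others' best without NorthTel) − (others' welfare with NorthTel) = 1505 − 1325 = $180M.

NorthTel pays $180M.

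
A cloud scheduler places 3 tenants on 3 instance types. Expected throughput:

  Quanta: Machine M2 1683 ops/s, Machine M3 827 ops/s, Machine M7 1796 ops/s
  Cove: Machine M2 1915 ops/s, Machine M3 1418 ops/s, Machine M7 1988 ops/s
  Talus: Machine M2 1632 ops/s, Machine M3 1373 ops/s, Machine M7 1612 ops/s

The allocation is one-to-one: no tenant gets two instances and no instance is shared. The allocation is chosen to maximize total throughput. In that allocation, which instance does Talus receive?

Optimal: Quanta→Machine M7 (1796 ops/s), Cove→Machine M2 (1915 ops/s), Talus→Machine M3 (1373 ops/s) — total 1796+1915+1373 = 5084 ops/s.
Next-best assignment: Quanta→Machine M2, Cove→Machine M7, Talus→Machine M3 = 5044 ops/s.
Talus's own top instance is Machine M2 (1632 ops/s), but forcing Talus→Machine M2 and reassigning the rest optimally gives only 4846 ops/s — worse by 238.

Talus receives Machine M3.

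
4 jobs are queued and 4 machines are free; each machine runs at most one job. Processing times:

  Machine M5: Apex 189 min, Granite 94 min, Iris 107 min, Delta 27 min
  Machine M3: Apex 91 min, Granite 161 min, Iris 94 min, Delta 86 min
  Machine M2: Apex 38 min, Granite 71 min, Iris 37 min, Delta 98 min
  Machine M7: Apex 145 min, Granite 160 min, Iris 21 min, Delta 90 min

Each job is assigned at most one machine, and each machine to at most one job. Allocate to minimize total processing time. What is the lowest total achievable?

Min total: 210 min

Treat this as an assignment problem: match each job to one machine.
Optimal: Apex→Machine M3 (91 min), Granite→Machine M2 (71 min), Iris→Machine M7 (21 min), Delta→Machine M5 (27 min) — total 91+71+21+27 = 210 min.
Min-entry greedy (repeatedly take the single cheapest remaining cell) gives 247 min, worse by 37.
Swapping Delta↔Iris (Delta→Machine M7 90 min, Iris→Machine M5 107 min) adds 149.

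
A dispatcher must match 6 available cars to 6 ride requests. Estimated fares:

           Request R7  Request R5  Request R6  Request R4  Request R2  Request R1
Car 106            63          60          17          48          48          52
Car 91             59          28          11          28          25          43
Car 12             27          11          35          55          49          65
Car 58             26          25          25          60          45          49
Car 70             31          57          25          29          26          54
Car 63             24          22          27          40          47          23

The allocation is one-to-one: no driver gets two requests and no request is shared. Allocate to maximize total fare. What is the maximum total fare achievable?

This is a one-to-one assignment (maximum-weight bipartite matching).
Optimal: Car 106→Request R5 ($60), Car 91→Request R7 ($59), Car 12→Request R1 ($65), Car 58→Request R4 ($60), Car 70→Request R6 ($25), Car 63→Request R2 ($47) — total 60+59+65+60+25+47 = $316.
Column-greedy (each request in turn goes to its best remaining driver) gives $305, worse by 11.

Max total: $316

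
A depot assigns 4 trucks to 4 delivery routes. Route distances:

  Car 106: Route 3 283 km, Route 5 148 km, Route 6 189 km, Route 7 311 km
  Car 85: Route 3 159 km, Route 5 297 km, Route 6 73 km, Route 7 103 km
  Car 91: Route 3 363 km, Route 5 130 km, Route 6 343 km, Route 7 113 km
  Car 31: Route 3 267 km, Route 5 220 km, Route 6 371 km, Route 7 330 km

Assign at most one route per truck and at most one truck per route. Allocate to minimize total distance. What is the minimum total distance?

Min total: 601 km

This is a one-to-one assignment (minimum-cost bipartite matching).
Optimal: Car 106→Route 5 (148 km), Car 85→Route 6 (73 km), Car 91→Route 7 (113 km), Car 31→Route 3 (267 km) — total 148+73+113+267 = 601 km.
Column-greedy (each route in turn goes to its cheapest remaining truck) gives 808 km, worse by 207.
Every other assignment is strictly worse.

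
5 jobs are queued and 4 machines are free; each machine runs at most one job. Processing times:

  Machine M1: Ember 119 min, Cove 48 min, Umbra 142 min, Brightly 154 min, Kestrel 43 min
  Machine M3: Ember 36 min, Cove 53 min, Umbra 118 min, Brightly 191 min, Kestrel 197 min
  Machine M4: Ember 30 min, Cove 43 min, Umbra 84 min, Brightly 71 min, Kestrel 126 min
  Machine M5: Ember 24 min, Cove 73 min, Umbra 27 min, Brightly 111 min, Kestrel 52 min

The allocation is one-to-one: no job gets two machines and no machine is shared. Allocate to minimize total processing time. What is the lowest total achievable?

Minimum total: 149 min

Treat this as an assignment problem: match each job to one machine.
Optimal: Kestrel→Machine M1 (43 min), Ember→Machine M3 (36 min), Cove→Machine M4 (43 min), Umbra→Machine M5 (27 min) — total 43+36+43+27 = 149 min.
Min-entry greedy (repeatedly take the single cheapest remaining cell) gives 228 min, worse by 79.
Every other assignment is strictly worse.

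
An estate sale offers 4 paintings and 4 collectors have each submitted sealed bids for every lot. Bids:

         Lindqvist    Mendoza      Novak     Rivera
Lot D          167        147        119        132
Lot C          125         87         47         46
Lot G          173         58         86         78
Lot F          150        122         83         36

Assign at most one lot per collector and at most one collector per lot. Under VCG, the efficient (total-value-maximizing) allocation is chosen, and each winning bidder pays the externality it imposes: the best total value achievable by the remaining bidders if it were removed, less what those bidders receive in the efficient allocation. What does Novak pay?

Novak pays $35.

Efficient allocation: Lindqvist→Lot G ($173), Mendoza→Lot C ($87), Novak→Lot F ($83), Rivera→Lot D ($132); total welfare W = $475.
Novak receives Lot F at value $83, so the others get W − 83 = $392.
Without Novak: best allocation of the remaining 3 bidders over all 4 lots is Lindqvist→Lot G ($173), Mendoza→Lot F ($122), Rivera→Lot D ($132), total $427.
VCG payment = (others' best without Novak) − (others' welfare with Novak) = 427 − 392 = $35.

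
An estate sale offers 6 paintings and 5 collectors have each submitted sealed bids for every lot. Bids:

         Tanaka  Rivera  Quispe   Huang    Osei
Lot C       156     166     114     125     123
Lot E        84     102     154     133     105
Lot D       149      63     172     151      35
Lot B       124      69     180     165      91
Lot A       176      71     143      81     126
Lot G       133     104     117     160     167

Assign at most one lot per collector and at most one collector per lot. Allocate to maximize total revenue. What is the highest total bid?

Max total: $846

Optimal: Tanaka→Lot A ($176), Rivera→Lot C ($166), Quispe→Lot D ($172), Huang→Lot B ($165), Osei→Lot G ($167) — total 176+166+172+165+167 = $846.
Next-best assignment: Tanaka→Lot A, Rivera→Lot C, Quispe→Lot B, Huang→Lot D, Osei→Lot G = $840.
No other one-to-one assignment exceeds $846.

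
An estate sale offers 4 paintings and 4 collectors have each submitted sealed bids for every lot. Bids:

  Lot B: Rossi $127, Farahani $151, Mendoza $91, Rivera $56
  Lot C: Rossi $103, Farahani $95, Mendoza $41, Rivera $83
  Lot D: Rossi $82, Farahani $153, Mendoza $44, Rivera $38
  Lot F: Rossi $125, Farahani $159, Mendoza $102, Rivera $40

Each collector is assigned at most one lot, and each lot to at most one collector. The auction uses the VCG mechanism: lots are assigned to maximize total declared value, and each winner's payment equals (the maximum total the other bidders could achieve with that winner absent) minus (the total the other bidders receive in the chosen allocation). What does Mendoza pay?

Mendoza pays $6.

Efficient allocation: Rossi→Lot B ($127), Farahani→Lot D ($153), Mendoza→Lot F ($102), Rivera→Lot C ($83); total welfare W = $465.
Mendoza receives Lot F at value $102, so the others get W − 102 = $363.
Without Mendoza: best allocation of the remaining 3 bidders over all 4 lots is Rossi→Lot B ($127), Farahani→Lot F ($159), Rivera→Lot C ($83), total $369.
VCG payment = (others' best without Mendoza) − (others' welfare with Mendoza) = 369 − 363 = $6.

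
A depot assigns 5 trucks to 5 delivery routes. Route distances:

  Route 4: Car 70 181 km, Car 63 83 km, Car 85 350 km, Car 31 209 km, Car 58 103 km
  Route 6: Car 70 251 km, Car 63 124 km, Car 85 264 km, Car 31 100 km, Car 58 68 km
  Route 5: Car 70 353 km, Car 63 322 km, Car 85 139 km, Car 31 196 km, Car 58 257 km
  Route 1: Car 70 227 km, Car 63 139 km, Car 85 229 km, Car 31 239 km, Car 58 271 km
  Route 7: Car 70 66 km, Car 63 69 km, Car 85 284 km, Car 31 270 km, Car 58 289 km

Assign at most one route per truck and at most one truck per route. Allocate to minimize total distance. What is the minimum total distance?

Min total: 547 km

Optimal: Car 70→Route 7 (66 km), Car 63→Route 1 (139 km), Car 85→Route 5 (139 km), Car 31→Route 6 (100 km), Car 58→Route 4 (103 km) — total 66+139+139+100+103 = 547 km.
Column-greedy (each route in turn goes to its cheapest remaining truck) gives 787 km, worse by 240.
Swapping Car 85↔Car 63 (Car 85→Route 1 229 km, Car 63→Route 5 322 km) adds 273.
Every other assignment is strictly worse.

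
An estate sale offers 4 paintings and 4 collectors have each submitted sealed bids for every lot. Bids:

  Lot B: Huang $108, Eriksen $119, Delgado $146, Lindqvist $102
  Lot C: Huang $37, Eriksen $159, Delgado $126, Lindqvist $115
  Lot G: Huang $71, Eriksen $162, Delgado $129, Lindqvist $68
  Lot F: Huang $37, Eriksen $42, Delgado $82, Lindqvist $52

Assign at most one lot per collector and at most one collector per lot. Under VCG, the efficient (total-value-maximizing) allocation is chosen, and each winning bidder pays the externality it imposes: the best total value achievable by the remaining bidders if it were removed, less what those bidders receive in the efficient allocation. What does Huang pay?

Huang pays $64.

Efficient allocation: Huang→Lot B ($108), Eriksen→Lot G ($162), Delgado→Lot F ($82), Lindqvist→Lot C ($115); total welfare W = $467.
Huang receives Lot B at value $108, so the others get W − 108 = $359.
Without Huang: best allocation of the remaining 3 bidders over all 4 lots is Eriksen→Lot G ($162), Delgado→Lot B ($146), Lindqvist→Lot C ($115), total $423.
VCG payment = (others' best without Huang) − (others' welfare with Huang) = 423 − 359 = $64.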